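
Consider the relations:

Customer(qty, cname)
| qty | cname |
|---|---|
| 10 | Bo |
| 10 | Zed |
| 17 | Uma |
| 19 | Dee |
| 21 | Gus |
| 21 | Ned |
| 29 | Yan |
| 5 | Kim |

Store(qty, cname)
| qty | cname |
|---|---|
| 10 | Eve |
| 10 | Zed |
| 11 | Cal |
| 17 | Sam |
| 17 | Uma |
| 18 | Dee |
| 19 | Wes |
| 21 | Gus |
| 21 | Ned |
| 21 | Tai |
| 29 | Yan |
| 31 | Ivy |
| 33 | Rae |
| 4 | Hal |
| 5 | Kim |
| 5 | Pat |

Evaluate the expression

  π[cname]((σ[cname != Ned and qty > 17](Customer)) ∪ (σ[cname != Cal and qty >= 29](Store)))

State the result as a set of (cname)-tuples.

Filtering on cname != Ned and qty > 17 leaves {(19, Dee), (21, Gus), (29, Yan)}.
Filtering on cname != Cal and qty >= 29 leaves {(29, Yan), (31, Ivy), (33, Rae)}.
Union: {(19, Dee), (21, Gus), (29, Yan)} with {(29, Yan), (31, Ivy), (33, Rae)} → {(19, Dee), (21, Gus), (29, Yan), (31, Ivy), (33, Rae)}
π_{cname} gives {Dee, Gus, Ivy, Rae, Yan}.

{Dee, Gus, Ivy, Rae, Yan}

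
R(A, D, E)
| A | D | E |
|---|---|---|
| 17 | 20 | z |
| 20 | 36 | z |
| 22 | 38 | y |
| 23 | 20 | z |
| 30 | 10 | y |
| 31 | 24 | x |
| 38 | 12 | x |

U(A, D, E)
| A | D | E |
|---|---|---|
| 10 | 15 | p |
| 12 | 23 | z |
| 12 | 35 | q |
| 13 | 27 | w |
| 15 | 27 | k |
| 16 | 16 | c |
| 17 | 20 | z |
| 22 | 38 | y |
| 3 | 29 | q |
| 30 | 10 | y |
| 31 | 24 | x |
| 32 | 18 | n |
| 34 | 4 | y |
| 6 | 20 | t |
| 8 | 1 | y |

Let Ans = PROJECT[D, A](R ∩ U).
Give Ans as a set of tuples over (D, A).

Intersection: {(17, 20, z), (20, 36, z), (22, 38, y), (23, 20, z), (30, 10, y), (31, 24, x), (38, 12, x)} with {(10, 15, p), (12, 23, z), (12, 35, q), (13, 27, w), (15, 27, k), (16, 16, c), (17, 20, z), (22, 38, y), (3, 29, q), (30, 10, y), (31, 24, x), (32, 18, n), (34, 4, y), (6, 20, t), (8, 1, y)} → {(17, 20, z), (22, 38, y), (30, 10, y), (31, 24, x)}
Projecting to D, A: {(10, 30), (20, 17), (24, 31), (38, 22)}

{(10, 30), (20, 17), (24, 31), (38, 22)}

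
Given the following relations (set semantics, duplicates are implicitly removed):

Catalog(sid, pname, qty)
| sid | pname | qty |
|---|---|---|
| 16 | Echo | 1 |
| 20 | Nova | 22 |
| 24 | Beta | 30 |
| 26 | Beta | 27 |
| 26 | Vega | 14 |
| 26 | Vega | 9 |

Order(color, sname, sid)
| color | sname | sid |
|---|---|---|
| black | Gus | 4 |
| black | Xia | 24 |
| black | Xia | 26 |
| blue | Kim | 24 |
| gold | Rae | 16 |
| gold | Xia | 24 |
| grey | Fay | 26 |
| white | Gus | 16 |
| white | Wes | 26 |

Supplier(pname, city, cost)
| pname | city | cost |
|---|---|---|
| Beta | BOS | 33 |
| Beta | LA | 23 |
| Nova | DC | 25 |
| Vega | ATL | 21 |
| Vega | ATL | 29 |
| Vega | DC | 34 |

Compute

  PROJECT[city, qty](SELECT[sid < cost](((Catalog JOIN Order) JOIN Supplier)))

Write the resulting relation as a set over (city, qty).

{(ATL, 14), (ATL, 9), (BOS, 27), (BOS, 30), (DC, 14), (DC, 9)}

Joining Catalog and Order on sid yields {(16, Echo, 1, gold, Rae), (16, Echo, 1, white, Gus), (24, Beta, 30, black, Xia), (24, Beta, 30, blue, Kim), (24, Beta, 30, gold, Xia), (26, Beta, 27, black, Xia), (26, Beta, 27, grey, Fay), (26, Beta, 27, white, Wes), (26, Vega, 14, black, Xia), (26, Vega, 14, grey, Fay), (26, Vega, 14, white, Wes), (26, Vega, 9, black, Xia), (26, Vega, 9, grey, Fay), (26, Vega, 9, white, Wes)}.
Joining (Catalog JOIN Order) and Supplier on pname yields {(24, Beta, 30, black, Xia, BOS, 33), (24, Beta, 30, black, Xia, LA, 23), (24, Beta, 30, blue, Kim, BOS, 33), (24, Beta, 30, blue, Kim, LA, 23), (24, Beta, 30, gold, Xia, BOS, 33), (24, Beta, 30, gold, Xia, LA, 23), (26, Beta, 27, black, Xia, BOS, 33), (26, Beta, 27, black, Xia, LA, 23), (26, Beta, 27, grey, Fay, BOS, 33), (26, Beta, 27, grey, Fay, LA, 23), (26, Beta, 27, white, Wes, BOS, 33), (26, Beta, 27, white, Wes, LA, 23), (26, Vega, 14, black, Xia, ATL, 21), (26, Vega, 14, black, Xia, ATL, 29), (26, Vega, 14, black, Xia, DC, 34), (26, Vega, 14, grey, Fay, ATL, 21), (26, Vega, 14, grey, Fay, ATL, 29), (26, Vega, 14, grey, Fay, DC, 34), (26, Vega, 14, white, Wes, ATL, 21), (26, Vega, 14, white, Wes, ATL, 29), (26, Vega, 14, white, Wes, DC, 34), (26, Vega, 9, black, Xia, ATL, 21), (26, Vega, 9, black, Xia, ATL, 29), (26, Vega, 9, black, Xia, DC, 34), (26, Vega, 9, grey, Fay, ATL, 21), (26, Vega, 9, grey, Fay, ATL, 29), (26, Vega, 9, grey, Fay, DC, 34), (26, Vega, 9, white, Wes, ATL, 21), (26, Vega, 9, white, Wes, ATL, 29), (26, Vega, 9, white, Wes, DC, 34)}.
Filtering on sid < cost leaves {(24, Beta, 30, black, Xia, BOS, 33), (24, Beta, 30, blue, Kim, BOS, 33), (24, Beta, 30, gold, Xia, BOS, 33), (26, Beta, 27, black, Xia, BOS, 33), (26, Beta, 27, grey, Fay, BOS, 33), (26, Beta, 27, white, Wes, BOS, 33), (26, Vega, 14, black, Xia, ATL, 29), (26, Vega, 14, black, Xia, DC, 34), (26, Vega, 14, grey, Fay, ATL, 29), (26, Vega, 14, grey, Fay, DC, 34), (26, Vega, 14, white, Wes, ATL, 29), (26, Vega, 14, white, Wes, DC, 34), (26, Vega, 9, black, Xia, ATL, 29), (26, Vega, 9, black, Xia, DC, 34), (26, Vega, 9, grey, Fay, ATL, 29), (26, Vega, 9, grey, Fay, DC, 34), (26, Vega, 9, white, Wes, ATL, 29), (26, Vega, 9, white, Wes, DC, 34)}.
Projecting to city, qty (12 duplicate(s) eliminated): {(ATL, 14), (ATL, 9), (BOS, 27), (BOS, 30), (DC, 14), (DC, 9)}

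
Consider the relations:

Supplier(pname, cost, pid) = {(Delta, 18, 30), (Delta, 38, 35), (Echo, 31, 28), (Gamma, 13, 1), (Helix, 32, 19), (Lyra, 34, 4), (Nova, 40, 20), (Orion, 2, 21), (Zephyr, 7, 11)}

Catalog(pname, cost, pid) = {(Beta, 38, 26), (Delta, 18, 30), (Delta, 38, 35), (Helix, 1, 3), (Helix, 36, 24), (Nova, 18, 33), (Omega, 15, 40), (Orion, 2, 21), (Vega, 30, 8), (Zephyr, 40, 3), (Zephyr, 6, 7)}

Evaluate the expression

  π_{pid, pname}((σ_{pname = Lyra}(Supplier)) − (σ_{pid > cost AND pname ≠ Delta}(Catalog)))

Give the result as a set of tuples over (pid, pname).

Filtering on pname = Lyra leaves {(Lyra, 34, 4)}.
Filtering on pid > cost AND pname ≠ Delta leaves {(Helix, 1, 3), (Nova, 18, 33), (Omega, 15, 40), (Orion, 2, 21), (Zephyr, 6, 7)}.
Difference: {(Lyra, 34, 4)} with {(Helix, 1, 3), (Nova, 18, 33), (Omega, 15, 40), (Orion, 2, 21), (Zephyr, 6, 7)} → {(Lyra, 34, 4)}
Projecting to pid, pname: {(4, Lyra)}

{(4, Lyra)}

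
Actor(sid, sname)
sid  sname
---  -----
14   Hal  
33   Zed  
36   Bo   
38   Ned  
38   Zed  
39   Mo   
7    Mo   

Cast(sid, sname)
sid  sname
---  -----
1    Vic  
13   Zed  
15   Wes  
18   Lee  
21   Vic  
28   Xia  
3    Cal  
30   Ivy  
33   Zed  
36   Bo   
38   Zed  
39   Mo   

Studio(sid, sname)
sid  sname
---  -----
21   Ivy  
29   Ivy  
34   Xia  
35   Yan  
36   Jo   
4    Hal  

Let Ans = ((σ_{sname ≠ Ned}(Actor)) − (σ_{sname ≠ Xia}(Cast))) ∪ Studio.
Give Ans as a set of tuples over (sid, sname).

{(14, Hal), (21, Ivy), (29, Ivy), (34, Xia), (35, Yan), (36, Jo), (4, Hal), (7, Mo)}

Apply σ_{sname ≠ Ned}; surviving tuples: {(14, Hal), (33, Zed), (36, Bo), (38, Zed), (39, Mo), (7, Mo)}
Apply σ_{sname ≠ Xia}; surviving tuples: {(1, Vic), (13, Zed), (15, Wes), (18, Lee), (21, Vic), (3, Cal), (30, Ivy), (33, Zed), (36, Bo), (38, Zed), (39, Mo)}
Difference: {(14, Hal), (33, Zed), (36, Bo), (38, Zed), (39, Mo), (7, Mo)} with {(1, Vic), (13, Zed), (15, Wes), (18, Lee), (21, Vic), (3, Cal), (30, Ivy), (33, Zed), (36, Bo), (38, Zed), (39, Mo)} → {(14, Hal), (7, Mo)}
Union: {(14, Hal), (7, Mo)} with {(21, Ivy), (29, Ivy), (34, Xia), (35, Yan), (36, Jo), (4, Hal)} → {(14, Hal), (21, Ivy), (29, Ivy), (34, Xia), (35, Yan), (36, Jo), (4, Hal), (7, Mo)}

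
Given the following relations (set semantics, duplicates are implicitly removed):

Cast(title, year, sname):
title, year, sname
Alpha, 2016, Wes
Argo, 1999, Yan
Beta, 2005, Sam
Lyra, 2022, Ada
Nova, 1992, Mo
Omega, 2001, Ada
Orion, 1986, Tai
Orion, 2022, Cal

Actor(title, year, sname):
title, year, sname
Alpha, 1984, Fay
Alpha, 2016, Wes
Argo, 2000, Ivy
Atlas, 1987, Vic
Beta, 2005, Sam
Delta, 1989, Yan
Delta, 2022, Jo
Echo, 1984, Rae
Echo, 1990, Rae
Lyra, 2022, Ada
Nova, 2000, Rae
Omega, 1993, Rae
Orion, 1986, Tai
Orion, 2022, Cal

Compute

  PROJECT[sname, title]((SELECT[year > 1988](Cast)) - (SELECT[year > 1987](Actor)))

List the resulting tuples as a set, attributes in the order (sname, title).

{(Ada, Omega), (Mo, Nova), (Yan, Argo)}

Filtering on year > 1988 leaves {(Alpha, 2016, Wes), (Argo, 1999, Yan), (Beta, 2005, Sam), (Lyra, 2022, Ada), (Nova, 1992, Mo), (Omega, 2001, Ada), (Orion, 2022, Cal)}.
Filtering on year > 1987 leaves {(Alpha, 2016, Wes), (Argo, 2000, Ivy), (Beta, 2005, Sam), (Delta, 1989, Yan), (Delta, 2022, Jo), (Echo, 1990, Rae), (Lyra, 2022, Ada), (Nova, 2000, Rae), (Omega, 1993, Rae), (Orion, 2022, Cal)}.
Taking the difference: {(Argo, 1999, Yan), (Nova, 1992, Mo), (Omega, 2001, Ada)}
π[sname, title]: project onto (sname, title) → {(Ada, Omega), (Mo, Nova), (Yan, Argo)}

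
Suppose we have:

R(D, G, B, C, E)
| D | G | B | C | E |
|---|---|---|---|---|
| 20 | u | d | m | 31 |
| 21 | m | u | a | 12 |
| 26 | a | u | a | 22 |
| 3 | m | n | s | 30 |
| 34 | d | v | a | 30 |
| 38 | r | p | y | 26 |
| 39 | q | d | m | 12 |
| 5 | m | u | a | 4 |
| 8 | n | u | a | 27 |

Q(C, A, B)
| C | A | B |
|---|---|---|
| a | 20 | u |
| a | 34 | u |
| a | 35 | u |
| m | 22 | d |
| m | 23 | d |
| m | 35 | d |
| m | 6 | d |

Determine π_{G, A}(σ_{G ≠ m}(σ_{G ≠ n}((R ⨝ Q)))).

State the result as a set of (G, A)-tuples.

{(a, 20), (a, 34), (a, 35), (q, 22), (q, 23), (q, 35), (q, 6), (u, 22), (u, 23), (u, 35), (u, 6)}

Joining R and Q on B, C yields {(20, u, d, m, 31, 22), (20, u, d, m, 31, 23), (20, u, d, m, 31, 35), (20, u, d, m, 31, 6), (21, m, u, a, 12, 20), (21, m, u, a, 12, 34), (21, m, u, a, 12, 35), (26, a, u, a, 22, 20), (26, a, u, a, 22, 34), (26, a, u, a, 22, 35), (39, q, d, m, 12, 22), (39, q, d, m, 12, 23), (39, q, d, m, 12, 35), (39, q, d, m, 12, 6), (5, m, u, a, 4, 20), (5, m, u, a, 4, 34), (5, m, u, a, 4, 35), (8, n, u, a, 27, 20), (8, n, u, a, 27, 34), (8, n, u, a, 27, 35)}.
Selection G ≠ n: {(20, u, d, m, 31, 22), (20, u, d, m, 31, 23), (20, u, d, m, 31, 35), (20, u, d, m, 31, 6), (21, m, u, a, 12, 20), (21, m, u, a, 12, 34), (21, m, u, a, 12, 35), (26, a, u, a, 22, 20), (26, a, u, a, 22, 34), (26, a, u, a, 22, 35), (39, q, d, m, 12, 22), (39, q, d, m, 12, 23), (39, q, d, m, 12, 35), (39, q, d, m, 12, 6), (5, m, u, a, 4, 20), (5, m, u, a, 4, 34), (5, m, u, a, 4, 35)}
Selection G ≠ m: {(20, u, d, m, 31, 22), (20, u, d, m, 31, 23), (20, u, d, m, 31, 35), (20, u, d, m, 31, 6), (26, a, u, a, 22, 20), (26, a, u, a, 22, 34), (26, a, u, a, 22, 35), (39, q, d, m, 12, 22), (39, q, d, m, 12, 23), (39, q, d, m, 12, 35), (39, q, d, m, 12, 6)}
Keep only column(s) G, A: {(a, 20), (a, 34), (a, 35), (q, 22), (q, 23), (q, 35), (q, 6), (u, 22), (u, 23), (u, 35), (u, 6)}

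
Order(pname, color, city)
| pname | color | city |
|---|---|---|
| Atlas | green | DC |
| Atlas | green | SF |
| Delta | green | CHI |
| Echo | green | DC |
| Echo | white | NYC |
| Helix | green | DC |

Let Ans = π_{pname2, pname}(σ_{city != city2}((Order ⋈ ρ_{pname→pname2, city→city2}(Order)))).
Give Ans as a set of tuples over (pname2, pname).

{(Atlas, Atlas), (Atlas, Delta), (Atlas, Echo), (Atlas, Helix), (Delta, Atlas), (Delta, Echo), (Delta, Helix), (Echo, Atlas), (Echo, Delta), (Helix, Atlas), (Helix, Delta)}

ρ[pname→pname2, city→city2]: schema becomes (pname2, color, city2); tuples unchanged.
Order ⋈ ρ_{pname→pname2, city→city2}(Order) (natural join on color): {(Atlas, green, DC, Atlas, DC), (Atlas, green, DC, Atlas, SF), (Atlas, green, DC, Delta, CHI), (Atlas, green, DC, Echo, DC), (Atlas, green, DC, Helix, DC), (Atlas, green, SF, Atlas, DC), (Atlas, green, SF, Atlas, SF), (Atlas, green, SF, Delta, CHI), (Atlas, green, SF, Echo, DC), (Atlas, green, SF, Helix, DC), (Delta, green, CHI, Atlas, DC), (Delta, green, CHI, Atlas, SF), (Delta, green, CHI, Delta, CHI), (Delta, green, CHI, Echo, DC), (Delta, green, CHI, Helix, DC), (Echo, green, DC, Atlas, DC), (Echo, green, DC, Atlas, SF), (Echo, green, DC, Delta, CHI), (Echo, green, DC, Echo, DC), (Echo, green, DC, Helix, DC), (Echo, white, NYC, Echo, NYC), (Helix, green, DC, Atlas, DC), (Helix, green, DC, Atlas, SF), (Helix, green, DC, Delta, CHI), (Helix, green, DC, Echo, DC), (Helix, green, DC, Helix, DC)}
Filtering on city != city2 leaves {(Atlas, green, DC, Atlas, SF), (Atlas, green, DC, Delta, CHI), (Atlas, green, SF, Atlas, DC), (Atlas, green, SF, Delta, CHI), (Atlas, green, SF, Echo, DC), (Atlas, green, SF, Helix, DC), (Delta, green, CHI, Atlas, DC), (Delta, green, CHI, Atlas, SF), (Delta, green, CHI, Echo, DC), (Delta, green, CHI, Helix, DC), (Echo, green, DC, Atlas, SF), (Echo, green, DC, Delta, CHI), (Helix, green, DC, Atlas, SF), (Helix, green, DC, Delta, CHI)}.
Projecting to pname2, pname (3 duplicate(s) eliminated): {(Atlas, Atlas), (Atlas, Delta), (Atlas, Echo), (Atlas, Helix), (Delta, Atlas), (Delta, Echo), (Delta, Helix), (Echo, Atlas), (Echo, Delta), (Helix, Atlas), (Helix, Delta)}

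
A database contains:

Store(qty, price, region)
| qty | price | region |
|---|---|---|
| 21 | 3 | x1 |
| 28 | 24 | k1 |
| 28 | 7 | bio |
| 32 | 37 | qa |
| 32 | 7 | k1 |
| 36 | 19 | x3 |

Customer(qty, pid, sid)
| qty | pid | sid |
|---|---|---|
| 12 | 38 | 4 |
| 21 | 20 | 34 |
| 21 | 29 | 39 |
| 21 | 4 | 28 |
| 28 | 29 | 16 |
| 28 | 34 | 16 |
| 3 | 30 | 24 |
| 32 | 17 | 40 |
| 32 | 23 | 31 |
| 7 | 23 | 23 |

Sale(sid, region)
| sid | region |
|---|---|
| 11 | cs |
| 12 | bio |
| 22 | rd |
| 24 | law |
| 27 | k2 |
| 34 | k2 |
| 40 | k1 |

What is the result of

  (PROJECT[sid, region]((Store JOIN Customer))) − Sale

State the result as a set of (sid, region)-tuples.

{(16, bio), (16, k1), (28, x1), (31, k1), (31, qa), (34, x1), (39, x1), (40, qa)}

Joining Store and Customer on qty yields {(21, 3, x1, 20, 34), (21, 3, x1, 29, 39), (21, 3, x1, 4, 28), (28, 24, k1, 29, 16), (28, 24, k1, 34, 16), (28, 7, bio, 29, 16), (28, 7, bio, 34, 16), (32, 37, qa, 17, 40), (32, 37, qa, 23, 31), (32, 7, k1, 17, 40), (32, 7, k1, 23, 31)}.
Projecting to sid, region (2 duplicate(s) eliminated): {(16, bio), (16, k1), (28, x1), (31, k1), (31, qa), (34, x1), (39, x1), (40, k1), (40, qa)}
Taking the difference: {(16, bio), (16, k1), (28, x1), (31, k1), (31, qa), (34, x1), (39, x1), (40, qa)}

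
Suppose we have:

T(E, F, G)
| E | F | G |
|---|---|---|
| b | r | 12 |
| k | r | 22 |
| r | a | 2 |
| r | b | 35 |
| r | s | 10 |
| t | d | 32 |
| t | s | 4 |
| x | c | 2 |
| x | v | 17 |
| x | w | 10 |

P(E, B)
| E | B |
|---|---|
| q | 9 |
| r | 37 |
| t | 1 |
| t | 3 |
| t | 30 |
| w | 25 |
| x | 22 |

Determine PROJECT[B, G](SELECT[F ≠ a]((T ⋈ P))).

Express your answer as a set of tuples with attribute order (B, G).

{(1, 32), (1, 4), (22, 10), (22, 17), (22, 2), (3, 32), (3, 4), (30, 32), (30, 4), (37, 10), (37, 35)}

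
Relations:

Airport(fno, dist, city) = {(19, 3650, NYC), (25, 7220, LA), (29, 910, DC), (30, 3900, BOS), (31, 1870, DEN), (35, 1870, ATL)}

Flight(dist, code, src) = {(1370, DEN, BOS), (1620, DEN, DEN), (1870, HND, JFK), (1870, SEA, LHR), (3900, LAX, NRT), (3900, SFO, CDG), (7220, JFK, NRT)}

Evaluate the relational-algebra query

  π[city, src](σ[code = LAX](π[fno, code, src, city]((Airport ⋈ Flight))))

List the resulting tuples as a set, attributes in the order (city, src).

Airport ⋈ Flight (natural join on dist): {(25, 7220, LA, JFK, NRT), (30, 3900, BOS, LAX, NRT), (30, 3900, BOS, SFO, CDG), (31, 1870, DEN, HND, JFK), (31, 1870, DEN, SEA, LHR), (35, 1870, ATL, HND, JFK), (35, 1870, ATL, SEA, LHR)}
π[fno, code, src, city]: project onto (fno, code, src, city) → {(25, JFK, NRT, LA), (30, LAX, NRT, BOS), (30, SFO, CDG, BOS), (31, HND, JFK, DEN), (31, SEA, LHR, DEN), (35, HND, JFK, ATL), (35, SEA, LHR, ATL)}
σ[code = LAX]: keep tuples satisfying code = LAX → {(30, LAX, NRT, BOS)}
π[city, src]: project onto (city, src) → {(BOS, NRT)}

{(BOS, NRT)}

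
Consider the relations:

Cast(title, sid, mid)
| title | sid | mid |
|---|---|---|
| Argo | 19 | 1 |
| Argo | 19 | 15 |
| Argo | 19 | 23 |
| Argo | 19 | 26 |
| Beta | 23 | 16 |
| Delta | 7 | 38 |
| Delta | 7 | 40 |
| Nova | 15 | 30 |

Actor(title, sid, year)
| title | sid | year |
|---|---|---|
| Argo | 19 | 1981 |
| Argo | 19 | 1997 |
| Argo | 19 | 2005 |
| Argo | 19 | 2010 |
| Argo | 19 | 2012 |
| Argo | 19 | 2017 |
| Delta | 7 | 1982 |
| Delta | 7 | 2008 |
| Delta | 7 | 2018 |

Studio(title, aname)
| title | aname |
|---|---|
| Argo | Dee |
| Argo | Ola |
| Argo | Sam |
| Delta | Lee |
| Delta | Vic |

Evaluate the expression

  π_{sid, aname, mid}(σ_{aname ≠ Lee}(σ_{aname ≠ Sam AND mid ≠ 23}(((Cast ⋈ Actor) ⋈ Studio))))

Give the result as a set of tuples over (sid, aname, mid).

{(19, Dee, 1), (19, Dee, 15), (19, Dee, 26), (19, Ola, 1), (19, Ola, 15), (19, Ola, 26), (7, Vic, 38), (7, Vic, 40)}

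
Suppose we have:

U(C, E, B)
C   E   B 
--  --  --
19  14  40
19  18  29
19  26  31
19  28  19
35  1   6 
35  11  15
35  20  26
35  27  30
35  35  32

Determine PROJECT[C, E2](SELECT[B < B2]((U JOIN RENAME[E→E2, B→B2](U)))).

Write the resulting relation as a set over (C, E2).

{(19, 14), (19, 18), (19, 26), (35, 11), (35, 20), (35, 27), (35, 35)}

ρ[E→E2, B→B2]: schema becomes (C, E2, B2); tuples unchanged.
U ⋈ RENAME[E→E2, B→B2](U) (natural join on C): {(19, 14, 40, 14, 40), (19, 14, 40, 18, 29), (19, 14, 40, 26, 31), (19, 14, 40, 28, 19), (19, 18, 29, 14, 40), (19, 18, 29, 18, 29), (19, 18, 29, 26, 31), (19, 18, 29, 28, 19), (19, 26, 31, 14, 40), (19, 26, 31, 18, 29), (19, 26, 31, 26, 31), (19, 26, 31, 28, 19), (19, 28, 19, 14, 40), (19, 28, 19, 18, 29), (19, 28, 19, 26, 31), (19, 28, 19, 28, 19), (35, 1, 6, 1, 6), (35, 1, 6, 11, 15), (35, 1, 6, 20, 26), (35, 1, 6, 27, 30), (35, 1, 6, 35, 32), (35, 11, 15, 1, 6), (35, 11, 15, 11, 15), (35, 11, 15, 20, 26), (35, 11, 15, 27, 30), (35, 11, 15, 35, 32), (35, 20, 26, 1, 6), (35, 20, 26, 11, 15), (35, 20, 26, 20, 26), (35, 20, 26, 27, 30), (35, 20, 26, 35, 32), (35, 27, 30, 1, 6), (35, 27, 30, 11, 15), (35, 27, 30, 20, 26), (35, 27, 30, 27, 30), (35, 27, 30, 35, 32), (35, 35, 32, 1, 6), (35, 35, 32, 11, 15), (35, 35, 32, 20, 26), (35, 35, 32, 27, 30), (35, 35, 32, 35, 32)}
σ[B < B2]: keep tuples satisfying B < B2 → {(19, 18, 29, 14, 40), (19, 18, 29, 26, 31), (19, 26, 31, 14, 40), (19, 28, 19, 14, 40), (19, 28, 19, 18, 29), (19, 28, 19, 26, 31), (35, 1, 6, 11, 15), (35, 1, 6, 20, 26), (35, 1, 6, 27, 30), (35, 1, 6, 35, 32), (35, 11, 15, 20, 26), (35, 11, 15, 27, 30), (35, 11, 15, 35, 32), (35, 20, 26, 27, 30), (35, 20, 26, 35, 32), (35, 27, 30, 35, 32)}
Keep only column(s) C, E2 (9 duplicate(s) eliminated): {(19, 14), (19, 18), (19, 26), (35, 11), (35, 20), (35, 27), (35, 35)}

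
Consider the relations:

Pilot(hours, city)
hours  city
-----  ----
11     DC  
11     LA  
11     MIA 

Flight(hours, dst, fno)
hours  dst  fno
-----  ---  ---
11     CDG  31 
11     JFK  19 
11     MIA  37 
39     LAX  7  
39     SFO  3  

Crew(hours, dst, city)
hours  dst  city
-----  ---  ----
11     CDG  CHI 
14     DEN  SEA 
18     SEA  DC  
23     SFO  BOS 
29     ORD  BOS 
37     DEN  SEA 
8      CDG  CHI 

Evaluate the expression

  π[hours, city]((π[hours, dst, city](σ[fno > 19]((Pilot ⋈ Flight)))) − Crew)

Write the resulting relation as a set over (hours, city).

{(11, DC), (11, LA), (11, MIA)}

Natural join on hours: {(11, DC, CDG, 31), (11, DC, JFK, 19), (11, DC, MIA, 37), (11, LA, CDG, 31), (11, LA, JFK, 19), (11, LA, MIA, 37), (11, MIA, CDG, 31), (11, MIA, JFK, 19), (11, MIA, MIA, 37)}
Selection fno > 19: {(11, DC, CDG, 31), (11, DC, MIA, 37), (11, LA, CDG, 31), (11, LA, MIA, 37), (11, MIA, CDG, 31), (11, MIA, MIA, 37)}
π_{hours, dst, city} gives {(11, CDG, DC), (11, CDG, LA), (11, CDG, MIA), (11, MIA, DC), (11, MIA, LA), (11, MIA, MIA)}.
Taking the difference: {(11, CDG, DC), (11, CDG, LA), (11, CDG, MIA), (11, MIA, DC), (11, MIA, LA), (11, MIA, MIA)}
π_{hours, city} gives {(11, DC), (11, LA), (11, MIA)} (3 duplicate(s) eliminated).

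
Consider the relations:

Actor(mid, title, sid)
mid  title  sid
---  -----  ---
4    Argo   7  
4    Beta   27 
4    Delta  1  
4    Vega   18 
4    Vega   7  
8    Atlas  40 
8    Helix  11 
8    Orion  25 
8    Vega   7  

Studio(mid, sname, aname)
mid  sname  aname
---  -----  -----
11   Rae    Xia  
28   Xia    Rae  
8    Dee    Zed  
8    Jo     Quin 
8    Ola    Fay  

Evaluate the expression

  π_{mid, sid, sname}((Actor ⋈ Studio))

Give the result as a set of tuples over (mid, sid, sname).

Actor ⋈ Studio (natural join on mid): {(8, Atlas, 40, Dee, Zed), (8, Atlas, 40, Jo, Quin), (8, Atlas, 40, Ola, Fay), (8, Helix, 11, Dee, Zed), (8, Helix, 11, Jo, Quin), (8, Helix, 11, Ola, Fay), (8, Orion, 25, Dee, Zed), (8, Orion, 25, Jo, Quin), (8, Orion, 25, Ola, Fay), (8, Vega, 7, Dee, Zed), (8, Vega, 7, Jo, Quin), (8, Vega, 7, Ola, Fay)}
Keep only column(s) mid, sid, sname: {(8, 11, Dee), (8, 11, Jo), (8, 11, Ola), (8, 25, Dee), (8, 25, Jo), (8, 25, Ola), (8, 40, Dee), (8, 40, Jo), (8, 40, Ola), (8, 7, Dee), (8, 7, Jo), (8, 7, Ola)}

{(8, 11, Dee), (8, 11, Jo), (8, 11, Ola), (8, 25, Dee), (8, 25, Jo), (8, 25, Ola), (8, 40, Dee), (8, 40, Jo), (8, 40, Ola), (8, 7, Dee), (8, 7, Jo), (8, 7, Ola)}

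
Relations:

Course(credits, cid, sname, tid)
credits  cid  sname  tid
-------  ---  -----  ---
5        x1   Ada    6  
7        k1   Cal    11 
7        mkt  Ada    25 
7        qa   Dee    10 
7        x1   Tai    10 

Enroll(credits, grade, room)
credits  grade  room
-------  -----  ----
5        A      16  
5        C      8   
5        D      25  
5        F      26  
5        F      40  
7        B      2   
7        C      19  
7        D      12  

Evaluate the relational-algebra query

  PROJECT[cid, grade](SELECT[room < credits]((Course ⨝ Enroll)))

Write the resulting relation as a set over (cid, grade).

{(k1, B), (mkt, B), (qa, B), (x1, B)}

Natural join on credits: {(5, x1, Ada, 6, A, 16), (5, x1, Ada, 6, C, 8), (5, x1, Ada, 6, D, 25), (5, x1, Ada, 6, F, 26), (5, x1, Ada, 6, F, 40), (7, k1, Cal, 11, B, 2), (7, k1, Cal, 11, C, 19), (7, k1, Cal, 11, D, 12), (7, mkt, Ada, 25, B, 2), (7, mkt, Ada, 25, C, 19), (7, mkt, Ada, 25, D, 12), (7, qa, Dee, 10, B, 2), (7, qa, Dee, 10, C, 19), (7, qa, Dee, 10, D, 12), (7, x1, Tai, 10, B, 2), (7, x1, Tai, 10, C, 19), (7, x1, Tai, 10, D, 12)}
Apply σ_{room < credits}; surviving tuples: {(7, k1, Cal, 11, B, 2), (7, mkt, Ada, 25, B, 2), (7, qa, Dee, 10, B, 2), (7, x1, Tai, 10, B, 2)}
π[cid, grade]: project onto (cid, grade) → {(k1, B), (mkt, B), (qa, B), (x1, B)}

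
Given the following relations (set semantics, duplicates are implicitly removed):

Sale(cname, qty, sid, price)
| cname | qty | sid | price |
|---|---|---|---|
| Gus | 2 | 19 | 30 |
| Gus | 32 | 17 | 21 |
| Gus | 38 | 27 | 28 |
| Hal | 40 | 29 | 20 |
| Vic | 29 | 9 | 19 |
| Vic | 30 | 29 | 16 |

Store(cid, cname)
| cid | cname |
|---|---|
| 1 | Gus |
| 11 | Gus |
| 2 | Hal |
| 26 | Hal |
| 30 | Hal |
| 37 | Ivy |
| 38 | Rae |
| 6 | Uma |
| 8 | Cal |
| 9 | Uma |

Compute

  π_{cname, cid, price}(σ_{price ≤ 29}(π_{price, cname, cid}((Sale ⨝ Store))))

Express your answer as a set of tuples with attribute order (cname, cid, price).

{(Gus, 1, 21), (Gus, 1, 28), (Gus, 11, 21), (Gus, 11, 28), (Hal, 2, 20), (Hal, 26, 20), (Hal, 30, 20)}

Natural join on cname: {(Gus, 2, 19, 30, 1), (Gus, 2, 19, 30, 11), (Gus, 32, 17, 21, 1), (Gus, 32, 17, 21, 11), (Gus, 38, 27, 28, 1), (Gus, 38, 27, 28, 11), (Hal, 40, 29, 20, 2), (Hal, 40, 29, 20, 26), (Hal, 40, 29, 20, 30)}
π_{price, cname, cid} gives {(20, Hal, 2), (20, Hal, 26), (20, Hal, 30), (21, Gus, 1), (21, Gus, 11), (28, Gus, 1), (28, Gus, 11), (30, Gus, 1), (30, Gus, 11)}.
Selection price ≤ 29: {(20, Hal, 2), (20, Hal, 26), (20, Hal, 30), (21, Gus, 1), (21, Gus, 11), (28, Gus, 1), (28, Gus, 11)}
π_{cname, cid, price} gives {(Gus, 1, 21), (Gus, 1, 28), (Gus, 11, 21), (Gus, 11, 28), (Hal, 2, 20), (Hal, 26, 20), (Hal, 30, 20)}.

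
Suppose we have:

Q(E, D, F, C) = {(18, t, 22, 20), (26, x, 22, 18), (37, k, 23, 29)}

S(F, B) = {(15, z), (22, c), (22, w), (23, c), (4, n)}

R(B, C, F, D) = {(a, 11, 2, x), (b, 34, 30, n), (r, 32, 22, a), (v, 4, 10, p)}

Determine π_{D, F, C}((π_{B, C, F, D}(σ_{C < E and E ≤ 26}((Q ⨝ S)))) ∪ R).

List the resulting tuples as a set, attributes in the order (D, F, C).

Q ⋈ S (natural join on F): {(18, t, 22, 20, c), (18, t, 22, 20, w), (26, x, 22, 18, c), (26, x, 22, 18, w), (37, k, 23, 29, c)}
Apply σ_{C < E and E ≤ 26}; surviving tuples: {(26, x, 22, 18, c), (26, x, 22, 18, w)}
Projecting to B, C, F, D: {(c, 18, 22, x), (w, 18, 22, x)}
Taking the union: {(a, 11, 2, x), (b, 34, 30, n), (c, 18, 22, x), (r, 32, 22, a), (v, 4, 10, p), (w, 18, 22, x)}
Projecting to D, F, C (1 duplicate(s) eliminated): {(a, 22, 32), (n, 30, 34), (p, 10, 4), (x, 2, 11), (x, 22, 18)}

{(a, 22, 32), (n, 30, 34), (p, 10, 4), (x, 2, 11), (x, 22, 18)}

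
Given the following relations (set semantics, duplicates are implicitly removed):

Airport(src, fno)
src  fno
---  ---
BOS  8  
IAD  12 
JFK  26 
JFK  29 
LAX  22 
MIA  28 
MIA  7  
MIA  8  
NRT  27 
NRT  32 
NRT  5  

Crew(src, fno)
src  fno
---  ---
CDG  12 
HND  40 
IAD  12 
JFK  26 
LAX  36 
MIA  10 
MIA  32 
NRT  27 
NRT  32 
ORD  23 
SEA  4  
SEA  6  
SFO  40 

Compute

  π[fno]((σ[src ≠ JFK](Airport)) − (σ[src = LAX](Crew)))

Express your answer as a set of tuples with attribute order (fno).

Selection src ≠ JFK: {(BOS, 8), (IAD, 12), (LAX, 22), (MIA, 28), (MIA, 7), (MIA, 8), (NRT, 27), (NRT, 32), (NRT, 5)}
Selection src = LAX: {(LAX, 36)}
Set difference of the two operands is {(BOS, 8), (IAD, 12), (LAX, 22), (MIA, 28), (MIA, 7), (MIA, 8), (NRT, 27), (NRT, 32), (NRT, 5)}.
Projecting to fno (1 duplicate(s) eliminated): {12, 22, 27, 28, 32, 5, 7, 8}

{12, 22, 27, 28, 32, 5, 7, 8}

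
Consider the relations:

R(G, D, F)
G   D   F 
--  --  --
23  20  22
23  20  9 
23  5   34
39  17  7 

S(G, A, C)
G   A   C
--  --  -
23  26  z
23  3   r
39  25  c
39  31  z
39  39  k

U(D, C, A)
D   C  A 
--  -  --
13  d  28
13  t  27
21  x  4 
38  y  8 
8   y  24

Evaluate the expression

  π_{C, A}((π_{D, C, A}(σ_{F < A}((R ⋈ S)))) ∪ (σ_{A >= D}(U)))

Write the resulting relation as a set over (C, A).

{(c, 25), (d, 28), (k, 39), (t, 27), (y, 24), (z, 26), (z, 31)}

R ⋈ S (natural join on G): {(23, 20, 22, 26, z), (23, 20, 22, 3, r), (23, 20, 9, 26, z), (23, 20, 9, 3, r), (23, 5, 34, 26, z), (23, 5, 34, 3, r), (39, 17, 7, 25, c), (39, 17, 7, 31, z), (39, 17, 7, 39, k)}
σ[F < A]: keep tuples satisfying F < A → {(23, 20, 22, 26, z), (23, 20, 9, 26, z), (39, 17, 7, 25, c), (39, 17, 7, 31, z), (39, 17, 7, 39, k)}
π_{D, C, A} gives {(17, c, 25), (17, k, 39), (17, z, 31), (20, z, 26)} (1 duplicate(s) eliminated).
σ[A >= D]: keep tuples satisfying A >= D → {(13, d, 28), (13, t, 27), (8, y, 24)}
Union: {(17, c, 25), (17, k, 39), (17, z, 31), (20, z, 26)} with {(13, d, 28), (13, t, 27), (8, y, 24)} → {(13, d, 28), (13, t, 27), (17, c, 25), (17, k, 39), (17, z, 31), (20, z, 26), (8, y, 24)}
π_{C, A} gives {(c, 25), (d, 28), (k, 39), (t, 27), (y, 24), (z, 26), (z, 31)}.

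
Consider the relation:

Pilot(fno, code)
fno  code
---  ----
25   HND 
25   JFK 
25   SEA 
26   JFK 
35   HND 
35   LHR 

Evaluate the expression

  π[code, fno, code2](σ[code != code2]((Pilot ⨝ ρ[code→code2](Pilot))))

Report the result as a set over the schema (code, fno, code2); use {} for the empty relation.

ρ[code→code2]: schema becomes (fno, code2); tuples unchanged.
Pilot ⋈ ρ[code→code2](Pilot) (natural join on fno): {(25, HND, HND), (25, HND, JFK), (25, HND, SEA), (25, JFK, HND), (25, JFK, JFK), (25, JFK, SEA), (25, SEA, HND), (25, SEA, JFK), (25, SEA, SEA), (26, JFK, JFK), (35, HND, HND), (35, HND, LHR), (35, LHR, HND), (35, LHR, LHR)}
Apply σ_{code != code2}; surviving tuples: {(25, HND, JFK), (25, HND, SEA), (25, JFK, HND), (25, JFK, SEA), (25, SEA, HND), (25, SEA, JFK), (35, HND, LHR), (35, LHR, HND)}
Keep only column(s) code, fno, code2: {(HND, 25, JFK), (HND, 25, SEA), (HND, 35, LHR), (JFK, 25, HND), (JFK, 25, SEA), (LHR, 35, HND), (SEA, 25, HND), (SEA, 25, JFK)}

{(HND, 25, JFK), (HND, 25, SEA), (HND, 35, LHR), (JFK, 25, HND), (JFK, 25, SEA), (LHR, 35, HND), (SEA, 25, HND), (SEA, 25, JFK)}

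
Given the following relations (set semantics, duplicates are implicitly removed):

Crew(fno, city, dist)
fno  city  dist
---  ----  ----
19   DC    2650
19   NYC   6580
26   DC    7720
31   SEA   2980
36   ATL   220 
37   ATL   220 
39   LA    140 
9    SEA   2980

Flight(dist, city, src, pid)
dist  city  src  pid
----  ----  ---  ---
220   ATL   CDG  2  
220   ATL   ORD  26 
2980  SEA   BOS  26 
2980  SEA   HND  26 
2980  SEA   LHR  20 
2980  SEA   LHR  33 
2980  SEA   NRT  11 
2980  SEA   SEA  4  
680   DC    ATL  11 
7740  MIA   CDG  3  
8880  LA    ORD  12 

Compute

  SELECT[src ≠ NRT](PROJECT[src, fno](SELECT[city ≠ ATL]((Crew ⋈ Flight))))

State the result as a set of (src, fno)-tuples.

Crew ⋈ Flight (natural join on city, dist): {(31, SEA, 2980, BOS, 26), (31, SEA, 2980, HND, 26), (31, SEA, 2980, LHR, 20), (31, SEA, 2980, LHR, 33), (31, SEA, 2980, NRT, 11), (31, SEA, 2980, SEA, 4), (36, ATL, 220, CDG, 2), (36, ATL, 220, ORD, 26), (37, ATL, 220, CDG, 2), (37, ATL, 220, ORD, 26), (9, SEA, 2980, BOS, 26), (9, SEA, 2980, HND, 26), (9, SEA, 2980, LHR, 20), (9, SEA, 2980, LHR, 33), (9, SEA, 2980, NRT, 11), (9, SEA, 2980, SEA, 4)}
Selection city ≠ ATL: {(31, SEA, 2980, BOS, 26), (31, SEA, 2980, HND, 26), (31, SEA, 2980, LHR, 20), (31, SEA, 2980, LHR, 33), (31, SEA, 2980, NRT, 11), (31, SEA, 2980, SEA, 4), (9, SEA, 2980, BOS, 26), (9, SEA, 2980, HND, 26), (9, SEA, 2980, LHR, 20), (9, SEA, 2980, LHR, 33), (9, SEA, 2980, NRT, 11), (9, SEA, 2980, SEA, 4)}
Keep only column(s) src, fno (2 duplicate(s) eliminated): {(BOS, 31), (BOS, 9), (HND, 31), (HND, 9), (LHR, 31), (LHR, 9), (NRT, 31), (NRT, 9), (SEA, 31), (SEA, 9)}
Selection src ≠ NRT: {(BOS, 31), (BOS, 9), (HND, 31), (HND, 9), (LHR, 31), (LHR, 9), (SEA, 31), (SEA, 9)}

{(BOS, 31), (BOS, 9), (HND, 31), (HND, 9), (LHR, 31), (LHR, 9), (SEA, 31), (SEA, 9)}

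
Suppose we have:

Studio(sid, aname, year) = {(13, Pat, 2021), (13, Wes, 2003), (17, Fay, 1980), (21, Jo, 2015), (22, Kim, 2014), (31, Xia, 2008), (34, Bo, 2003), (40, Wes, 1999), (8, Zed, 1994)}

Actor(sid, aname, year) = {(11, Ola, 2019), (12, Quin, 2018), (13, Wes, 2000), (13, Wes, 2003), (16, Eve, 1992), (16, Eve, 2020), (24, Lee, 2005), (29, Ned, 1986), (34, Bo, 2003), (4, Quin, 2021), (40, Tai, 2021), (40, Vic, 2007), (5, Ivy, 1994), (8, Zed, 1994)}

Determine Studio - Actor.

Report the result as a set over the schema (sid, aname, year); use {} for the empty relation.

{(13, Pat, 2021), (17, Fay, 1980), (21, Jo, 2015), (22, Kim, 2014), (31, Xia, 2008), (40, Wes, 1999)}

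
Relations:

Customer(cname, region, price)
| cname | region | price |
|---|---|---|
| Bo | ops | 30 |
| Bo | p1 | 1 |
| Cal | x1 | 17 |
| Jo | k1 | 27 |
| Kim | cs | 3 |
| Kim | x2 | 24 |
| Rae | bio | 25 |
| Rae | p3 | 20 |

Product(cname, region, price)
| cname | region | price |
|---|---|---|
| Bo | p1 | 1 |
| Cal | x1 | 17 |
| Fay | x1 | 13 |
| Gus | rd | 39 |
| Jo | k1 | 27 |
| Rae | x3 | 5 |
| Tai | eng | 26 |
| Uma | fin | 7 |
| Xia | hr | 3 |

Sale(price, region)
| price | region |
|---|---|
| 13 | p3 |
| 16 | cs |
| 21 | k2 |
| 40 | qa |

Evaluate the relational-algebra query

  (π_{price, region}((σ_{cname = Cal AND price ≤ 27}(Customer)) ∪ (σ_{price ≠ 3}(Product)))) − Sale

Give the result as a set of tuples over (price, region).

Selection cname = Cal AND price ≤ 27: {(Cal, x1, 17)}
Selection price ≠ 3: {(Bo, p1, 1), (Cal, x1, 17), (Fay, x1, 13), (Gus, rd, 39), (Jo, k1, 27), (Rae, x3, 5), (Tai, eng, 26), (Uma, fin, 7)}
Union: {(Cal, x1, 17)} with {(Bo, p1, 1), (Cal, x1, 17), (Fay, x1, 13), (Gus, rd, 39), (Jo, k1, 27), (Rae, x3, 5), (Tai, eng, 26), (Uma, fin, 7)} → {(Bo, p1, 1), (Cal, x1, 17), (Fay, x1, 13), (Gus, rd, 39), (Jo, k1, 27), (Rae, x3, 5), (Tai, eng, 26), (Uma, fin, 7)}
π_{price, region} gives {(1, p1), (13, x1), (17, x1), (26, eng), (27, k1), (39, rd), (5, x3), (7, fin)}.
Difference: {(1, p1), (13, x1), (17, x1), (26, eng), (27, k1), (39, rd), (5, x3), (7, fin)} with {(13, p3), (16, cs), (21, k2), (40, qa)} → {(1, p1), (13, x1), (17, x1), (26, eng), (27, k1), (39, rd), (5, x3), (7, fin)}

{(1, p1), (13, x1), (17, x1), (26, eng), (27, k1), (39, rd), (5, x3), (7, fin)}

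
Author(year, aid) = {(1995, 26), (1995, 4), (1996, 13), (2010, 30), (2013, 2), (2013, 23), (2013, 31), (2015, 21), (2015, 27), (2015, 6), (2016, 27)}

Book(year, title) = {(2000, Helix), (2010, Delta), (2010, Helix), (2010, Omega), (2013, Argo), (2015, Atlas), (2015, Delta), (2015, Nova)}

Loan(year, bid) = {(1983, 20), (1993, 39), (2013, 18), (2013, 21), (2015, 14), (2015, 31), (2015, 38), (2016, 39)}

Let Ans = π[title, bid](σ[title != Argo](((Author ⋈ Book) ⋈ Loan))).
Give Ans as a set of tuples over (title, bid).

{(Atlas, 14), (Atlas, 31), (Atlas, 38), (Delta, 14), (Delta, 31), (Delta, 38), (Nova, 14), (Nova, 31), (Nova, 38)}

Natural join on year: {(2010, 30, Delta), (2010, 30, Helix), (2010, 30, Omega), (2013, 2, Argo), (2013, 23, Argo), (2013, 31, Argo), (2015, 21, Atlas), (2015, 21, Delta), (2015, 21, Nova), (2015, 27, Atlas), (2015, 27, Delta), (2015, 27, Nova), (2015, 6, Atlas), (2015, 6, Delta), (2015, 6, Nova)}
Natural join on year: {(2013, 2, Argo, 18), (2013, 2, Argo, 21), (2013, 23, Argo, 18), (2013, 23, Argo, 21), (2013, 31, Argo, 18), (2013, 31, Argo, 21), (2015, 21, Atlas, 14), (2015, 21, Atlas, 31), (2015, 21, Atlas, 38), (2015, 21, Delta, 14), (2015, 21, Delta, 31), (2015, 21, Delta, 38), (2015, 21, Nova, 14), (2015, 21, Nova, 31), (2015, 21, Nova, 38), (2015, 27, Atlas, 14), (2015, 27, Atlas, 31), (2015, 27, Atlas, 38), (2015, 27, Delta, 14), (2015, 27, Delta, 31), (2015, 27, Delta, 38), (2015, 27, Nova, 14), (2015, 27, Nova, 31), (2015, 27, Nova, 38), (2015, 6, Atlas, 14), (2015, 6, Atlas, 31), (2015, 6, Atlas, 38), (2015, 6, Delta, 14), (2015, 6, Delta, 31), (2015, 6, Delta, 38), (2015, 6, Nova, 14), (2015, 6, Nova, 31), (2015, 6, Nova, 38)}
Selection title != Argo: {(2015, 21, Atlas, 14), (2015, 21, Atlas, 31), (2015, 21, Atlas, 38), (2015, 21, Delta, 14), (2015, 21, Delta, 31), (2015, 21, Delta, 38), (2015, 21, Nova, 14), (2015, 21, Nova, 31), (2015, 21, Nova, 38), (2015, 27, Atlas, 14), (2015, 27, Atlas, 31), (2015, 27, Atlas, 38), (2015, 27, Delta, 14), (2015, 27, Delta, 31), (2015, 27, Delta, 38), (2015, 27, Nova, 14), (2015, 27, Nova, 31), (2015, 27, Nova, 38), (2015, 6, Atlas, 14), (2015, 6, Atlas, 31), (2015, 6, Atlas, 38), (2015, 6, Delta, 14), (2015, 6, Delta, 31), (2015, 6, Delta, 38), (2015, 6, Nova, 14), (2015, 6, Nova, 31), (2015, 6, Nova, 38)}
Projecting to title, bid (18 duplicate(s) eliminated): {(Atlas, 14), (Atlas, 31), (Atlas, 38), (Delta, 14), (Delta, 31), (Delta, 38), (Nova, 14), (Nova, 31), (Nova, 38)}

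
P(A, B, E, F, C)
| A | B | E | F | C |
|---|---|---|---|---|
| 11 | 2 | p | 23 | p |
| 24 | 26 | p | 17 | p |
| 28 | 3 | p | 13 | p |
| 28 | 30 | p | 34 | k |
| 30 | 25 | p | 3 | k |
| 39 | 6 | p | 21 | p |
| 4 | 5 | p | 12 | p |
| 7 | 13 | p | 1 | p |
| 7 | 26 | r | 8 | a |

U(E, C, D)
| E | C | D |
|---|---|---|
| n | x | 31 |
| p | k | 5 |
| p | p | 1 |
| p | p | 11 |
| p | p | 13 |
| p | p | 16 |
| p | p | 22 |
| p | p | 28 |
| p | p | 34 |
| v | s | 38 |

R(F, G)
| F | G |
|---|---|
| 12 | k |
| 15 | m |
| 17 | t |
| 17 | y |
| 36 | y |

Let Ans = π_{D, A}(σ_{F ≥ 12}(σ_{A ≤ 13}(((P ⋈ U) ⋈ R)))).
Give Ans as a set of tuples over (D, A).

{(1, 4), (11, 4), (13, 4), (16, 4), (22, 4), (28, 4), (34, 4)}

Joining P and U on E, C yields {(11, 2, p, 23, p, 1), (11, 2, p, 23, p, 11), (11, 2, p, 23, p, 13), (11, 2, p, 23, p, 16), (11, 2, p, 23, p, 22), (11, 2, p, 23, p, 28), (11, 2, p, 23, p, 34), (24, 26, p, 17, p, 1), (24, 26, p, 17, p, 11), (24, 26, p, 17, p, 13), (24, 26, p, 17, p, 16), (24, 26, p, 17, p, 22), (24, 26, p, 17, p, 28), (24, 26, p, 17, p, 34), (28, 3, p, 13, p, 1), (28, 3, p, 13, p, 11), (28, 3, p, 13, p, 13), (28, 3, p, 13, p, 16), (28, 3, p, 13, p, 22), (28, 3, p, 13, p, 28), (28, 3, p, 13, p, 34), (28, 30, p, 34, k, 5), (30, 25, p, 3, k, 5), (39, 6, p, 21, p, 1), (39, 6, p, 21, p, 11), (39, 6, p, 21, p, 13), (39, 6, p, 21, p, 16), (39, 6, p, 21, p, 22), (39, 6, p, 21, p, 28), (39, 6, p, 21, p, 34), (4, 5, p, 12, p, 1), (4, 5, p, 12, p, 11), (4, 5, p, 12, p, 13), (4, 5, p, 12, p, 16), (4, 5, p, 12, p, 22), (4, 5, p, 12, p, 28), (4, 5, p, 12, p, 34), (7, 13, p, 1, p, 1), (7, 13, p, 1, p, 11), (7, 13, p, 1, p, 13), (7, 13, p, 1, p, 16), (7, 13, p, 1, p, 22), (7, 13, p, 1, p, 28), (7, 13, p, 1, p, 34)}.
Joining (P ⋈ U) and R on F yields {(24, 26, p, 17, p, 1, t), (24, 26, p, 17, p, 1, y), (24, 26, p, 17, p, 11, t), (24, 26, p, 17, p, 11, y), (24, 26, p, 17, p, 13, t), (24, 26, p, 17, p, 13, y), (24, 26, p, 17, p, 16, t), (24, 26, p, 17, p, 16, y), (24, 26, p, 17, p, 22, t), (24, 26, p, 17, p, 22, y), (24, 26, p, 17, p, 28, t), (24, 26, p, 17, p, 28, y), (24, 26, p, 17, p, 34, t), (24, 26, p, 17, p, 34, y), (4, 5, p, 12, p, 1, k), (4, 5, p, 12, p, 11, k), (4, 5, p, 12, p, 13, k), (4, 5, p, 12, p, 16, k), (4, 5, p, 12, p, 22, k), (4, 5, p, 12, p, 28, k), (4, 5, p, 12, p, 34, k)}.
Apply σ_{A ≤ 13}; surviving tuples: {(4, 5, p, 12, p, 1, k), (4, 5, p, 12, p, 11, k), (4, 5, p, 12, p, 13, k), (4, 5, p, 12, p, 16, k), (4, 5, p, 12, p, 22, k), (4, 5, p, 12, p, 28, k), (4, 5, p, 12, p, 34, k)}
Apply σ_{F ≥ 12}; surviving tuples: {(4, 5, p, 12, p, 1, k), (4, 5, p, 12, p, 11, k), (4, 5, p, 12, p, 13, k), (4, 5, p, 12, p, 16, k), (4, 5, p, 12, p, 22, k), (4, 5, p, 12, p, 28, k), (4, 5, p, 12, p, 34, k)}
π_{D, A} gives {(1, 4), (11, 4), (13, 4), (16, 4), (22, 4), (28, 4), (34, 4)}.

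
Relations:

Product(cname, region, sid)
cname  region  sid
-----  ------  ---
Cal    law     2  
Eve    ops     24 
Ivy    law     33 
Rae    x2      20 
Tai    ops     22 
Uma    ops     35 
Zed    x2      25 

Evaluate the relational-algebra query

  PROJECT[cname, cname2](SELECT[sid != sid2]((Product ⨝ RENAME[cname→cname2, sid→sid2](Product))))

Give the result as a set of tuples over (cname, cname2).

ρ[cname→cname2, sid→sid2]: schema becomes (cname2, region, sid2); tuples unchanged.
Joining Product and RENAME[cname→cname2, sid→sid2](Product) on region yields {(Cal, law, 2, Cal, 2), (Cal, law, 2, Ivy, 33), (Eve, ops, 24, Eve, 24), (Eve, ops, 24, Tai, 22), (Eve, ops, 24, Uma, 35), (Ivy, law, 33, Cal, 2), (Ivy, law, 33, Ivy, 33), (Rae, x2, 20, Rae, 20), (Rae, x2, 20, Zed, 25), (Tai, ops, 22, Eve, 24), (Tai, ops, 22, Tai, 22), (Tai, ops, 22, Uma, 35), (Uma, ops, 35, Eve, 24), (Uma, ops, 35, Tai, 22), (Uma, ops, 35, Uma, 35), (Zed, x2, 25, Rae, 20), (Zed, x2, 25, Zed, 25)}.
σ[sid != sid2]: keep tuples satisfying sid != sid2 → {(Cal, law, 2, Ivy, 33), (Eve, ops, 24, Tai, 22), (Eve, ops, 24, Uma, 35), (Ivy, law, 33, Cal, 2), (Rae, x2, 20, Zed, 25), (Tai, ops, 22, Eve, 24), (Tai, ops, 22, Uma, 35), (Uma, ops, 35, Eve, 24), (Uma, ops, 35, Tai, 22), (Zed, x2, 25, Rae, 20)}
Keep only column(s) cname, cname2: {(Cal, Ivy), (Eve, Tai), (Eve, Uma), (Ivy, Cal), (Rae, Zed), (Tai, Eve), (Tai, Uma), (Uma, Eve), (Uma, Tai), (Zed, Rae)}

{(Cal, Ivy), (Eve, Tai), (Eve, Uma), (Ivy, Cal), (Rae, Zed), (Tai, Eve), (Tai, Uma), (Uma, Eve), (Uma, Tai), (Zed, Rae)}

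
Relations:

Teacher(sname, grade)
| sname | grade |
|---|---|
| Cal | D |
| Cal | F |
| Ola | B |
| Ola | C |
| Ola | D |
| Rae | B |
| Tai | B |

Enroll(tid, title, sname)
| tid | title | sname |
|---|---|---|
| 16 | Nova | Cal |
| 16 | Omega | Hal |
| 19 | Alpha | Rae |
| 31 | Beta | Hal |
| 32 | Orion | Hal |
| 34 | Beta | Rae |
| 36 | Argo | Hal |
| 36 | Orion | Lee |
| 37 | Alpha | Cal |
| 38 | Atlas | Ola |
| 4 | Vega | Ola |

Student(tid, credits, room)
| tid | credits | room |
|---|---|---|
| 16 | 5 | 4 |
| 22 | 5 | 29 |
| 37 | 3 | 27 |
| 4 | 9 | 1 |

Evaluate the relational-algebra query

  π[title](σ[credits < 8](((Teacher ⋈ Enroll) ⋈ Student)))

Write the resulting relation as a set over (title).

{Alpha, Nova}

Natural join on sname: {(Cal, D, 16, Nova), (Cal, D, 37, Alpha), (Cal, F, 16, Nova), (Cal, F, 37, Alpha), (Ola, B, 38, Atlas), (Ola, B, 4, Vega), (Ola, C, 38, Atlas), (Ola, C, 4, Vega), (Ola, D, 38, Atlas), (Ola, D, 4, Vega), (Rae, B, 19, Alpha), (Rae, B, 34, Beta)}
Natural join on tid: {(Cal, D, 16, Nova, 5, 4), (Cal, D, 37, Alpha, 3, 27), (Cal, F, 16, Nova, 5, 4), (Cal, F, 37, Alpha, 3, 27), (Ola, B, 4, Vega, 9, 1), (Ola, C, 4, Vega, 9, 1), (Ola, D, 4, Vega, 9, 1)}
Apply σ_{credits < 8}; surviving tuples: {(Cal, D, 16, Nova, 5, 4), (Cal, D, 37, Alpha, 3, 27), (Cal, F, 16, Nova, 5, 4), (Cal, F, 37, Alpha, 3, 27)}
Keep only column(s) title (2 duplicate(s) eliminated): {Alpha, Nova}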